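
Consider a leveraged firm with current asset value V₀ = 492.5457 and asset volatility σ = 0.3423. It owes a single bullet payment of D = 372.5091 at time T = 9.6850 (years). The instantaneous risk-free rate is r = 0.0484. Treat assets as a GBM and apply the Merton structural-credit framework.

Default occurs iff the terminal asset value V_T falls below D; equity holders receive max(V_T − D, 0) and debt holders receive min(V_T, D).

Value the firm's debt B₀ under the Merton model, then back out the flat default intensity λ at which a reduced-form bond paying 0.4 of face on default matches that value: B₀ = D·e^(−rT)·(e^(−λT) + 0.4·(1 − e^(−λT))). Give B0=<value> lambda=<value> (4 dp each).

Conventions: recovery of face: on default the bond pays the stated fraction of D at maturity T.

Apply the equity-as-call identities (strike 372.5091, horizon 9.6850 years):
d₁ = [ln(V₀/D) + (r + σ²/2)T] / (σ√T)
   = [ln(492.5457/372.5091) + (0.0484 + 0.5·0.3423²)·9.6850] / (0.3423·√9.6850)
   = [0.279326 + 1.036146] / 1.065263 = 1.234880
d₂ = d₁ − σ√T = 1.234880 − 1.065263 = 0.169618
N(d₁) = 0.891563,  N(d₂) = 0.567345,  e^(−rT) = 0.625782
E₀ = V₀·N(d₁) − D·e^(−rT)·N(d₂)
   = 492.5457·0.891563 − 372.5091·0.625782·0.567345 = 306.881963
B₀ = V₀ − E₀ = 492.5457 − 306.881963 = 185.663737
e^(−λT) = (B₀·e^(rT)/D − 0.4)/(1 − 0.4) = (185.6637·1.598002/372.5091 − 0.4)/0.6 = 0.66077712
λ = −ln(0.66077712)/9.6850 = 0.042781

B0=185.6637 lambda=0.0428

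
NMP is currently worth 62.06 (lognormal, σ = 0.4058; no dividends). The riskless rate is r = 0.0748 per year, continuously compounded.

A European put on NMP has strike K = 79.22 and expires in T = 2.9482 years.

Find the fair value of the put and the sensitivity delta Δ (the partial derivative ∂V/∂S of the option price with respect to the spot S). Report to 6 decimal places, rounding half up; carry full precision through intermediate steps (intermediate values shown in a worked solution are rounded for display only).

price = 17.860624
Δ = -0.376566

σ√T = 0.4058·√2.9482 = 0.696772
d₁ = (ln(S/K) + (r+σ²/2)T) / (σ√T) = (ln(62.06/79.22) + (0.0748+0.4058²/2)·2.9482) / 0.696772 = (-0.244127 + 0.463271) / 0.696772 = 0.314513
d₂ = d₁ − σ√T = 0.314513 − 0.696772 = -0.382259
e^{−rT} = 0.802097
N(−d₁) = 0.376566,  N(−d₂) = 0.648865
Put price V = K·e^{−rT}·N(−d₂) − S·N(−d₁) = 41.230297 − 23.369673 = 17.860624
Δ = −N(−d₁) = -0.376566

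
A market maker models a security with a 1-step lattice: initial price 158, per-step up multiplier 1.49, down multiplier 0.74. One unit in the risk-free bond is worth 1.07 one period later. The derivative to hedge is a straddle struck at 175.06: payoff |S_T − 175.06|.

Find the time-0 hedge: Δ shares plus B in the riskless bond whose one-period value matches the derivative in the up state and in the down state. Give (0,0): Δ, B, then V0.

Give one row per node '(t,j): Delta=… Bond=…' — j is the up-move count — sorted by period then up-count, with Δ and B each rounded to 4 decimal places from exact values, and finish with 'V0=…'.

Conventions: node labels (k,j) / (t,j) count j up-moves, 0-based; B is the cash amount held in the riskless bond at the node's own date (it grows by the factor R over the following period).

Risk-neutral probability p* = (R−d)/(u−d) = (1.07−0.74)/(1.49−0.74) = 0.4400.
Payoffs at expiry: V(1,0)=58.1400, V(1,1)=60.3600
Node (0,0) S=158.0000: V=(p*·60.3600+(1−p*)·58.1400)/1.07=55.2493; Δ=(60.3600−58.1400)/(235.4200−116.9200)=0.0187; B=V−Δ·S=52.2893
As a check, the time-0 holding Δ(0,0)·S0 + B(0,0) comes to 55.2493 — exactly V0.

(0,0): Delta=0.0187 Bond=52.2893
V0=55.2493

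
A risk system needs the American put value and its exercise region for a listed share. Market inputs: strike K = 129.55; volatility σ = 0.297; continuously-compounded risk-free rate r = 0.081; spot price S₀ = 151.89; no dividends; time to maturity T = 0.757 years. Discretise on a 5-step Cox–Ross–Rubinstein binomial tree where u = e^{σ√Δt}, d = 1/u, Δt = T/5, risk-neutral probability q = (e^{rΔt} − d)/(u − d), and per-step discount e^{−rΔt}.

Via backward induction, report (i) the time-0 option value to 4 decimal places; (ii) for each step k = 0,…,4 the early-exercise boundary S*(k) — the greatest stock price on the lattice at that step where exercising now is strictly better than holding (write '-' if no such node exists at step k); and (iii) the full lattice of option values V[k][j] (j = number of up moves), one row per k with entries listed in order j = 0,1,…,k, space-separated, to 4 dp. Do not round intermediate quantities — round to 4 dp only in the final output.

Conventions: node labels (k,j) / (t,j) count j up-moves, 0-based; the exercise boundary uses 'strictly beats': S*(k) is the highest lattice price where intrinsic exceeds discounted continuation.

price = 3.9752
boundary = - - - 107.3900 95.6699
tree:
3.9752
7.2714 1.0794
12.9442 2.2977 0.0000
22.1600 4.8909 0.0000 0.0000
33.8801 10.4106 0.0000 0.0000 0.0000
44.3211 22.1600 0.0000 0.0000 0.0000 0.0000

params: Δt=0.15140 u=1.12251 d=0.89086 q=0.52441 e^(-rΔt)=0.98781
t_5 payoffs: 44.3211 22.1600 0.0000 0.0000 0.0000 0.0000
t_4: node(4,0) S=95.6699 payoff=33.8801 vs cont=32.3011 → 33.8801 [stop]  node(4,1) S=120.5459 payoff=9.0041 vs cont=10.4106 → 10.4106 [wait]  node(4,2) S=151.8900 payoff=0.0000 vs cont=0.0000 → 0.0000 [wait]  node(4,3) S=191.3842 payoff=0.0000 vs cont=0.0000 → 0.0000 [wait]  node(4,4) S=241.1476 payoff=0.0000 vs cont=0.0000 → 0.0000 [wait]  ⇒ S*(4)=95.6699
t_3: node(3,0) S=107.3900 payoff=22.1600 vs cont=21.3096 → 22.1600 [stop]  node(3,1) S=135.3134 payoff=0.0000 vs cont=4.8909 → 4.8909 [wait]  node(3,2) S=170.4973 payoff=0.0000 vs cont=0.0000 → 0.0000 [wait]  node(3,3) S=214.8298 payoff=0.0000 vs cont=0.0000 → 0.0000 [wait]  ⇒ S*(3)=107.3900
t_2: node(2,0) S=120.5459 payoff=9.0041 vs cont=12.9442 → 12.9442 [wait]  node(2,1) S=151.8900 payoff=0.0000 vs cont=2.2977 → 2.2977 [wait]  node(2,2) S=191.3842 payoff=0.0000 vs cont=0.0000 → 0.0000 [wait]  ⇒ S*(2)=-
t_1: node(1,0) S=135.3134 payoff=0.0000 vs cont=7.2714 → 7.2714 [wait]  node(1,1) S=170.4973 payoff=0.0000 vs cont=1.0794 → 1.0794 [wait]  ⇒ S*(1)=-
t_0: node(0,0) S=151.8900 payoff=0.0000 vs cont=3.9752 → 3.9752 [wait]  ⇒ S*(0)=-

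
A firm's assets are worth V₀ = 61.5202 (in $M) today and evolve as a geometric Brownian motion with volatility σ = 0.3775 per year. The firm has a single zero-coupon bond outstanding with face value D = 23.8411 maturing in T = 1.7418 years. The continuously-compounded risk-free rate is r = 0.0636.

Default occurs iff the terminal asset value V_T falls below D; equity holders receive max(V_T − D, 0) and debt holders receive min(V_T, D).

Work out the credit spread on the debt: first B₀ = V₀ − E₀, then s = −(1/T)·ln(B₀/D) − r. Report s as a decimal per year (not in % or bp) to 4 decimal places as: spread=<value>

Apply the equity-as-call identities (strike 23.8411, horizon 1.7418 years):
d₁ = [ln(V₀/D) + (r + σ²/2)T] / (σ√T)
   = [ln(61.5202/23.8411) + (0.0636 + 0.5·0.3775²)·1.7418] / (0.3775·√1.7418)
   = [0.947955 + 0.234887] / 0.498214 = 2.374163
d₂ = d₁ − σ√T = 2.374163 − 0.498214 = 1.875949
N(d₁) = 0.991206,  N(d₂) = 0.969669,  e^(−rT) = 0.895137
E₀ = V₀·N(d₁) − D·e^(−rT)·N(d₂)
   = 61.5202·0.991206 − 23.8411·0.895137·0.969669 = 40.285415
B₀ = V₀ − E₀ = 61.5202 − 40.285415 = 21.234785
spread = −(1/T)·ln(B₀/D) − r = −(1/1.7418)·ln(21.234785/23.8411) − 0.0636 = 0.00286592

spread=0.0029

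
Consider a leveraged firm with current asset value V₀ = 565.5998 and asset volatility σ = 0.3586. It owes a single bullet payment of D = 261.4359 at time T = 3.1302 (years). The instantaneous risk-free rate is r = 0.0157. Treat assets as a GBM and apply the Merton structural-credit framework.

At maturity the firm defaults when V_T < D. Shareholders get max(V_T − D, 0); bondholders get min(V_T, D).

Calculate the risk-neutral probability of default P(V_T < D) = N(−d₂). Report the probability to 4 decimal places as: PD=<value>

Equity is a call on the firm's assets struck at D = 261.4359:
d₁ = [ln(V₀/D) + (r + σ²/2)T] / (σ√T)
   = [ln(565.5998/261.4359) + (0.0157 + 0.5·0.3586²)·3.1302] / (0.3586·√3.1302)
   = [0.771698 + 0.250407] / 0.634448 = 1.611012
d₂ = d₁ − σ√T = 1.611012 − 0.634448 = 0.976564
risk-neutral PD = N(−d₂) = N(-0.976564) = 0.164393

PD=0.1644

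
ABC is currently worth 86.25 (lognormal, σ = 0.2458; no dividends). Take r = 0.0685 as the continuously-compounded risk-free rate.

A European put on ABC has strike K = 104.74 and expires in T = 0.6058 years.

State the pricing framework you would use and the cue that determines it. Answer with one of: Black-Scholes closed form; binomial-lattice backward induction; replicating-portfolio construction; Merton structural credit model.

framework: Black-Scholes closed form

Key observation: with ABC following a GBM at constant σ and r, the European put struck at 104.74 prices in closed form — nothing here needs a stepwise model or a balance sheet.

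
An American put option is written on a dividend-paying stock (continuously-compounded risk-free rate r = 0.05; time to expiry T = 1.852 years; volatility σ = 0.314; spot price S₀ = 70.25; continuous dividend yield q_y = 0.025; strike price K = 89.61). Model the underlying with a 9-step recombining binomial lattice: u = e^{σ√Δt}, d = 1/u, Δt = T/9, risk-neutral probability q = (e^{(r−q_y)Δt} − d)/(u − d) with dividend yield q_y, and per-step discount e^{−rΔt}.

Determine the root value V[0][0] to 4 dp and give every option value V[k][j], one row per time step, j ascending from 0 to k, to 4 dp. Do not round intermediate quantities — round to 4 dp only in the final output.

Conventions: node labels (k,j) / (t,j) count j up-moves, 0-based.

Δt=0.20578  u=1.15308  d=0.86724  q=0.48249  discount=0.98976
step 9 (expiry): payoffs max(K−S,0) = 70.1159 63.6907 55.1477 43.7890 28.6864 8.6059 0.0000 0.0000 0.0000 0.0000
k=8: (k=8,j=0): S=22.4783, K−S=67.1317, hold=66.3298 ⇒ V=67.1317 exercise | (k=8,j=1): S=29.8871, K−S=59.7229, hold=58.9590 ⇒ V=59.7229 exercise | (k=8,j=2): S=39.7379, K−S=49.8721, hold=49.1588 ⇒ V=49.8721 exercise | (k=8,j=3): S=52.8354, K−S=36.7746, hold=36.1284 ⇒ V=36.7746 exercise | (k=8,j=4): S=70.2500, K−S=19.3600, hold=18.8032 ⇒ V=19.3600 exercise | (k=8,j=5): S=93.4044, K−S=0.0000, hold=4.4080 ⇒ V=4.4080 continue | (k=8,j=6): S=124.1904, K−S=0.0000, hold=0.0000 ⇒ V=0.0000 continue | (k=8,j=7): S=165.1236, K−S=0.0000, hold=0.0000 ⇒ V=0.0000 continue | (k=8,j=8): S=219.5483, K−S=0.0000, hold=0.0000 ⇒ V=0.0000 continue
k=7: (k=7,j=0): S=25.9193, K−S=63.6907, hold=62.9065 ⇒ V=63.6907 exercise | (k=7,j=1): S=34.4623, K−S=55.1477, hold=54.4073 ⇒ V=55.1477 exercise | (k=7,j=2): S=45.8210, K−S=43.7890, hold=43.1068 ⇒ V=43.7890 exercise | (k=7,j=3): S=60.9236, K−S=28.6864, hold=28.0817 ⇒ V=28.6864 exercise | (k=7,j=4): S=81.0041, K−S=8.6059, hold=12.0214 ⇒ V=12.0214 continue | (k=7,j=5): S=107.7030, K−S=0.0000, hold=2.2578 ⇒ V=2.2578 continue | (k=7,j=6): S=143.2019, K−S=0.0000, hold=0.0000 ⇒ V=0.0000 continue | (k=7,j=7): S=190.4012, K−S=0.0000, hold=0.0000 ⇒ V=0.0000 continue
k=6: (k=6,j=0): S=29.8871, K−S=59.7229, hold=58.9590 ⇒ V=59.7229 exercise | (k=6,j=1): S=39.7379, K−S=49.8721, hold=49.1588 ⇒ V=49.8721 exercise | (k=6,j=2): S=52.8354, K−S=36.7746, hold=36.1284 ⇒ V=36.7746 exercise | (k=6,j=3): S=70.2500, K−S=19.3600, hold=20.4343 ⇒ V=20.4343 continue | (k=6,j=4): S=93.4044, K−S=0.0000, hold=7.2357 ⇒ V=7.2357 continue | (k=6,j=5): S=124.1904, K−S=0.0000, hold=1.1565 ⇒ V=1.1565 continue | (k=6,j=6): S=165.1236, K−S=0.0000, hold=0.0000 ⇒ V=0.0000 continue
k=5: (k=5,j=0): S=34.4623, K−S=55.1477, hold=54.4073 ⇒ V=55.1477 exercise | (k=5,j=1): S=45.8210, K−S=43.7890, hold=43.1068 ⇒ V=43.7890 exercise | (k=5,j=2): S=60.9236, K−S=28.6864, hold=28.5947 ⇒ V=28.6864 exercise | (k=5,j=3): S=81.0041, K−S=8.6059, hold=13.9221 ⇒ V=13.9221 continue | (k=5,j=4): S=107.7030, K−S=0.0000, hold=4.2585 ⇒ V=4.2585 continue | (k=5,j=5): S=143.2019, K−S=0.0000, hold=0.5924 ⇒ V=0.5924 continue
k=4: (k=4,j=0): S=39.7379, K−S=49.8721, hold=49.1588 ⇒ V=49.8721 exercise | (k=4,j=1): S=52.8354, K−S=36.7746, hold=36.1284 ⇒ V=36.7746 exercise | (k=4,j=2): S=70.2500, K−S=19.3600, hold=21.3420 ⇒ V=21.3420 continue | (k=4,j=3): S=93.4044, K−S=0.0000, hold=9.1647 ⇒ V=9.1647 continue | (k=4,j=4): S=124.1904, K−S=0.0000, hold=2.4641 ⇒ V=2.4641 continue
k=3: (k=3,j=0): S=45.8210, K−S=43.7890, hold=43.1068 ⇒ V=43.7890 exercise | (k=3,j=1): S=60.9236, K−S=28.6864, hold=29.0282 ⇒ V=29.0282 continue | (k=3,j=2): S=81.0041, K−S=8.6059, hold=15.3082 ⇒ V=15.3082 continue | (k=3,j=3): S=107.7030, K−S=0.0000, hold=5.8710 ⇒ V=5.8710 continue
k=2: (k=2,j=0): S=52.8354, K−S=36.7746, hold=36.2917 ⇒ V=36.7746 exercise | (k=2,j=1): S=70.2500, K−S=19.3600, hold=22.1790 ⇒ V=22.1790 continue | (k=2,j=2): S=93.4044, K−S=0.0000, hold=10.6447 ⇒ V=10.6447 continue
k=1: (k=1,j=0): S=60.9236, K−S=28.6864, hold=29.4279 ⇒ V=29.4279 continue | (k=1,j=1): S=81.0041, K−S=8.6059, hold=16.4437 ⇒ V=16.4437 continue
k=0: (k=0,j=0): S=70.2500, K−S=19.3600, hold=22.9260 ⇒ V=22.9260 continue

price = 22.9260
tree:
22.9260
29.4279 16.4437
36.7746 22.1790 10.6447
43.7890 29.0282 15.3082 5.8710
49.8721 36.7746 21.3420 9.1647 2.4641
55.1477 43.7890 28.6864 13.9221 4.2585 0.5924
59.7229 49.8721 36.7746 20.4343 7.2357 1.1565 0.0000
63.6907 55.1477 43.7890 28.6864 12.0214 2.2578 0.0000 0.0000
67.1317 59.7229 49.8721 36.7746 19.3600 4.4080 0.0000 0.0000 0.0000
70.1159 63.6907 55.1477 43.7890 28.6864 8.6059 0.0000 0.0000 0.0000 0.0000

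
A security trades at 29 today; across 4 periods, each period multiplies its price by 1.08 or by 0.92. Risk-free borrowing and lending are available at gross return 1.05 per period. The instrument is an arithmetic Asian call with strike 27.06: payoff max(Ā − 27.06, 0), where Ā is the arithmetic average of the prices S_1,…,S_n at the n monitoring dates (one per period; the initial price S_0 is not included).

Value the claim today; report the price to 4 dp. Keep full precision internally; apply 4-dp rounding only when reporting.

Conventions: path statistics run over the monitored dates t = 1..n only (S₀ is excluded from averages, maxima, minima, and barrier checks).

With p* = (R−d)/(u−d) = 0.8125, sum probability × payoff across the paths and divide by R^4.
Enumerate all 2^4 = 16 price paths (U = up ×1.08, D = down ×0.92); each path with k up-moves has probability p*^k·(1−p*)^(4−k).
DDDD: Ā=23.6457, payoff=0.0000, prob=0.001236
UDDD: Ā=27.7580, payoff=0.6980, prob=0.005356
DUDD: Ā=26.5980, payoff=0.0000, prob=0.005356
UUDD: Ā=31.2238, payoff=4.1638, prob=0.023209
DDUD: Ā=25.5308, payoff=0.0000, prob=0.005356
UDUD: Ā=29.9710, payoff=2.9110, prob=0.023209
DUUD: Ā=28.8110, payoff=1.7510, prob=0.023209
UUUD: Ā=33.8216, payoff=6.7616, prob=0.100571
DDDU: Ā=24.5490, payoff=0.0000, prob=0.005356
UDDU: Ā=28.8184, payoff=1.7584, prob=0.023209
DUDU: Ā=27.6584, payoff=0.5984, prob=0.023209
UUDU: Ā=32.4686, payoff=5.4086, prob=0.100571
DDUU: Ā=26.5912, payoff=0.0000, prob=0.023209
UDUU: Ā=31.2158, payoff=4.1558, prob=0.100571
DUUU: Ā=30.0558, payoff=2.9958, prob=0.100571
UUUU: Ā=35.2829, payoff=8.2229, prob=0.435806
Price = Σ prob·payoff / R^4 = 5.790039 / 1.215506 = 4.7635

price = 4.7635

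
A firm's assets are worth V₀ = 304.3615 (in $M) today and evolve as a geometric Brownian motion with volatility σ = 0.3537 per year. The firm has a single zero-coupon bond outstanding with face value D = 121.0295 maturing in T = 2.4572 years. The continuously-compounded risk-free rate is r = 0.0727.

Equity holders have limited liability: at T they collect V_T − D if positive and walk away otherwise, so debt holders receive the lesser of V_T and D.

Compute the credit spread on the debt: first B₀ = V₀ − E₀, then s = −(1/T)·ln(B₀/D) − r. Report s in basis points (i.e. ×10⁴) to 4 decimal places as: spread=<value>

spread=33.6502

Equity is a call on the firm's assets struck at D = 121.0295:
d₁ = [ln(V₀/D) + (r + σ²/2)T] / (σ√T)
   = [ln(304.3615/121.0295) + (0.0727 + 0.5·0.3537²)·2.4572] / (0.3537·√2.4572)
   = [0.922182 + 0.332341] / 0.554441 = 2.262680
d₂ = d₁ − σ√T = 2.262680 − 0.554441 = 1.708239
N(d₁) = 0.988172,  N(d₂) = 0.956204,  e^(−rT) = 0.836408
E₀ = V₀·N(d₁) − D·e^(−rT)·N(d₂)
   = 304.3615·0.988172 − 121.0295·0.836408·0.956204 = 203.964999
B₀ = V₀ − E₀ = 304.3615 − 203.964999 = 100.396501
spread = −(1/T)·ln(B₀/D) − r = −(1/2.4572)·ln(100.396501/121.0295) − 0.0727 = 0.00336502
in basis points: 0.00336502 × 10⁴ = 33.6502 bp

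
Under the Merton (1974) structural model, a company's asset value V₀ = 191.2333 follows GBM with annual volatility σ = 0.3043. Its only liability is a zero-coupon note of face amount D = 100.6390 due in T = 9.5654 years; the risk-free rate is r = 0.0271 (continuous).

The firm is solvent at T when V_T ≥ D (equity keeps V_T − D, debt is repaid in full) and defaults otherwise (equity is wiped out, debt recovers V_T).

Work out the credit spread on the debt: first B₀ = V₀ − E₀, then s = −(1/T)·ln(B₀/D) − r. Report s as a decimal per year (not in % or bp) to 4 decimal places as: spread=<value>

spread=0.0139

With assets at 191.2333 and a single debt payment of 100.6390 at 9.5654 years:
d₁ = [ln(V₀/D) + (r + σ²/2)T] / (σ√T)
   = [ln(191.2333/100.6390) + (0.0271 + 0.5·0.3043²)·9.5654] / (0.3043·√9.5654)
   = [0.641954 + 0.702093] / 0.941138 = 1.428108
d₂ = d₁ − σ√T = 1.428108 − 0.941138 = 0.486970
N(d₁) = 0.923370,  N(d₂) = 0.686860,  e^(−rT) = 0.771651
E₀ = V₀·N(d₁) − D·e^(−rT)·N(d₂)
   = 191.2333·0.923370 − 100.6390·0.771651·0.686860 = 123.238684
B₀ = V₀ − E₀ = 191.2333 − 123.238684 = 67.994616
spread = −(1/T)·ln(B₀/D) − r = −(1/9.5654)·ln(67.994616/100.6390) − 0.0271 = 0.01389267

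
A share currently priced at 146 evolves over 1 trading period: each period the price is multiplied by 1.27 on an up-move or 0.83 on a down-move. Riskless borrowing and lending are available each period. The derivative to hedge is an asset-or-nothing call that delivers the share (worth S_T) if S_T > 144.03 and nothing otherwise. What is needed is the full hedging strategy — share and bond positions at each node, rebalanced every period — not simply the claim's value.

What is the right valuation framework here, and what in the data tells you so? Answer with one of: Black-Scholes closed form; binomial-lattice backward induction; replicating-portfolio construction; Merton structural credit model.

framework: replicating-portfolio construction

Key observation: what is demanded is not a single number but the (Δ, B) position at each node of the 1.27/0.83 tree starting at 146; constructing those positions is the replicating-portfolio method.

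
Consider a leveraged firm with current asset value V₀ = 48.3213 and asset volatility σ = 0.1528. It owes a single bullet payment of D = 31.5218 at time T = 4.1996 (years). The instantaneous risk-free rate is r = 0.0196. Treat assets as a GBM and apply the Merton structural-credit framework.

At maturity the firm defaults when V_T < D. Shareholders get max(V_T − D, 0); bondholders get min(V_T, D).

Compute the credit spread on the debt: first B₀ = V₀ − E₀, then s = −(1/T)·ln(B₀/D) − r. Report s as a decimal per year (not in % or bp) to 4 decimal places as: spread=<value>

Work the structural quantities from V₀ = 48.3213 against face 31.5218:
d₁ = [ln(V₀/D) + (r + σ²/2)T] / (σ√T)
   = [ln(48.3213/31.5218) + (0.0196 + 0.5·0.1528²)·4.1996] / (0.1528·√4.1996)
   = [0.427193 + 0.131338] / 0.313132 = 1.783693
d₂ = d₁ − σ√T = 1.783693 − 0.313132 = 1.470561
N(d₁) = 0.962763,  N(d₂) = 0.929295,  e^(−rT) = 0.920984
E₀ = V₀·N(d₁) − D·e^(−rT)·N(d₂)
   = 48.3213·0.962763 − 31.5218·0.920984·0.929295 = 19.543524
B₀ = V₀ − E₀ = 48.3213 − 19.543524 = 28.777776
spread = −(1/T)·ln(B₀/D) − r = −(1/4.1996)·ln(28.777776/31.5218) − 0.0196 = 0.00208682

spread=0.0021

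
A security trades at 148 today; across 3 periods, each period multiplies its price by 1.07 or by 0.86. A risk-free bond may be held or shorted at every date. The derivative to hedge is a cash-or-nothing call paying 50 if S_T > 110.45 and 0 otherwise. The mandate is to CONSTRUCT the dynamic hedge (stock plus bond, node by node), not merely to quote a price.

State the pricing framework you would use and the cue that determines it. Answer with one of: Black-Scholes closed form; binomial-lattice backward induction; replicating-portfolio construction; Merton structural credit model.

framework: replicating-portfolio construction

Key observation: the task asks for the hedge itself — share and bond holdings at every node of the 3-period tree on spot 148 with factors 1.07/0.86 — which is exactly what the replicating-portfolio construction produces.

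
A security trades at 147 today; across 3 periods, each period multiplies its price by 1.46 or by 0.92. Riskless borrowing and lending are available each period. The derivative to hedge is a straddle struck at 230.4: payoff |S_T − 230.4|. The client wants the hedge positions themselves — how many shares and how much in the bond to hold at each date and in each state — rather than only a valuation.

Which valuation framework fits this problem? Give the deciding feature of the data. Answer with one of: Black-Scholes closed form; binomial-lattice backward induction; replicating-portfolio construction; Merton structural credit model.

Key observation: the task asks for the hedge itself — share and bond holdings at every node of the 3-period tree on spot 147 with factors 1.46/0.92 — which is exactly what the replicating-portfolio construction produces.

framework: replicating-portfolio construction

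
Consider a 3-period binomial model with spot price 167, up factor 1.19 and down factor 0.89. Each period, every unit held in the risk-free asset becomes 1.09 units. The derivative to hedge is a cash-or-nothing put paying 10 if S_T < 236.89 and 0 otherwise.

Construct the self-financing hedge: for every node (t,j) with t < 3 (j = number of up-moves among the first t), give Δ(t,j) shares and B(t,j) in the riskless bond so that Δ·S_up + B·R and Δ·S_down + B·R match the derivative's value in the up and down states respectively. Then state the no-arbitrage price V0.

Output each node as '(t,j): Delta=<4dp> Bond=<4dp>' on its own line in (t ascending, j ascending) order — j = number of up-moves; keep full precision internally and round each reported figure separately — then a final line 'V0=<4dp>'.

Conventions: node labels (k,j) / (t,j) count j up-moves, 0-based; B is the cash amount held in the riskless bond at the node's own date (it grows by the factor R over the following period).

(0,0): Delta=-0.0747 Bond=17.9032
(1,0): Delta=0.0000 Bond=8.4168
(1,1): Delta=-0.1026 Bond=25.0634
(2,0): Delta=0.0000 Bond=9.1743
(2,1): Delta=0.0000 Bond=9.1743
(2,2): Delta=-0.1410 Bond=36.3914
V0=5.4339

No-arbitrage ⇒ martingale measure with p* = (R−d)/(u−d) = 0.6667.
Payoffs at expiry: V(3,0)=10.0000, V(3,1)=10.0000, V(3,2)=10.0000, V(3,3)=0.0000
Node (2,0) S=132.2807: V=(p*·10.0000+(1−p*)·10.0000)/1.09=9.1743; Δ=(10.0000−10.0000)/(157.4140−117.7298)=0.0000; B=V−Δ·S=9.1743
Node (2,1) S=176.8697: V=(p*·10.0000+(1−p*)·10.0000)/1.09=9.1743; Δ=(10.0000−10.0000)/(210.4749−157.4140)=0.0000; B=V−Δ·S=9.1743
Node (2,2) S=236.4887: V=(p*·0.0000+(1−p*)·10.0000)/1.09=3.0581; Δ=(0.0000−10.0000)/(281.4216−210.4749)=-0.1410; B=V−Δ·S=36.3914
Node (1,0) S=148.6300: V=(p*·9.1743+(1−p*)·9.1743)/1.09=8.4168; Δ=(9.1743−9.1743)/(176.8697−132.2807)=0.0000; B=V−Δ·S=8.4168
Node (1,1) S=198.7300: V=(p*·3.0581+(1−p*)·9.1743)/1.09=4.6760; Δ=(3.0581−9.1743)/(236.4887−176.8697)=-0.1026; B=V−Δ·S=25.0634
Node (0,0) S=167.0000: V=(p*·4.6760+(1−p*)·8.4168)/1.09=5.4339; Δ=(4.6760−8.4168)/(198.7300−148.6300)=-0.0747; B=V−Δ·S=17.9032
Check: Δ(0,0)·S0 + B(0,0) = 5.4339 = V0.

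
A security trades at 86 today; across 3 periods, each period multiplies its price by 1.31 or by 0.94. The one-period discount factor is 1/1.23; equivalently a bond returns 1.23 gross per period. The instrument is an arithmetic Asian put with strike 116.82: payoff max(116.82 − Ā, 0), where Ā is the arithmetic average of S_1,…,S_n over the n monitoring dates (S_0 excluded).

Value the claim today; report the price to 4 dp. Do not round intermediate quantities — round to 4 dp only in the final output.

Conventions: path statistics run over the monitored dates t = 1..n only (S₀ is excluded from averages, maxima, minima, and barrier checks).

No-arbitrage gives p* = (R−d)/(u−d) = 0.7838: enumerate every path, weight its payoff by its p*-probability, and discount by R^3.
Enumerate all 2^3 = 8 price paths (U = up ×1.31, D = down ×0.94); each path with k up-moves has probability p*^k·(1−p*)^(3−k).
DDD: Ā=76.0866, payoff=40.7334, prob=0.010108
UDD: Ā=106.0356, payoff=10.7844, prob=0.036641
DUD: Ā=95.4289, payoff=21.3911, prob=0.036641
UUD: Ā=132.9914, payoff=0.0000, prob=0.132825
DDU: Ā=85.4587, payoff=31.3613, prob=0.036641
UDU: Ā=119.0966, payoff=0.0000, prob=0.132825
DUU: Ā=108.4900, payoff=8.3300, prob=0.132825
UUU: Ā=151.1935, payoff=0.0000, prob=0.481492
Price = Σ prob·payoff / R^3 = 3.846253 / 1.860867 = 2.0669

price = 2.0669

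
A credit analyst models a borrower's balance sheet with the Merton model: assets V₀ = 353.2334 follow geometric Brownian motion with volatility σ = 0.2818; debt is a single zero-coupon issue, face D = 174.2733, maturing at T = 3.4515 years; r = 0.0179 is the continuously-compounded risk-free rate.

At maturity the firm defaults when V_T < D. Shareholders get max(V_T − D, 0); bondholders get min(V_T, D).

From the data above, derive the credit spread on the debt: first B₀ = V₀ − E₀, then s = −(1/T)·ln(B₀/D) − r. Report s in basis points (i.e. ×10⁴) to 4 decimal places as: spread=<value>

Equity is a call on the firm's assets struck at D = 174.2733:
d₁ = [ln(V₀/D) + (r + σ²/2)T] / (σ√T)
   = [ln(353.2334/174.2733) + (0.0179 + 0.5·0.2818²)·3.4515] / (0.2818·√3.4515)
   = [0.706504 + 0.198826] / 0.523534 = 1.729267
d₂ = d₁ − σ√T = 1.729267 − 0.523534 = 1.205733
N(d₁) = 0.958119,  N(d₂) = 0.886040,  e^(−rT) = 0.940088
E₀ = V₀·N(d₁) − D·e^(−rT)·N(d₂)
   = 353.2334·0.958119 − 174.2733·0.940088·0.886040 = 193.277883
B₀ = V₀ − E₀ = 353.2334 − 193.277883 = 159.955517
spread = −(1/T)·ln(B₀/D) − r = −(1/3.4515)·ln(159.955517/174.2733) − 0.0179 = 0.00693819
in basis points: 0.00693819 × 10⁴ = 69.3819 bp

spread=69.3819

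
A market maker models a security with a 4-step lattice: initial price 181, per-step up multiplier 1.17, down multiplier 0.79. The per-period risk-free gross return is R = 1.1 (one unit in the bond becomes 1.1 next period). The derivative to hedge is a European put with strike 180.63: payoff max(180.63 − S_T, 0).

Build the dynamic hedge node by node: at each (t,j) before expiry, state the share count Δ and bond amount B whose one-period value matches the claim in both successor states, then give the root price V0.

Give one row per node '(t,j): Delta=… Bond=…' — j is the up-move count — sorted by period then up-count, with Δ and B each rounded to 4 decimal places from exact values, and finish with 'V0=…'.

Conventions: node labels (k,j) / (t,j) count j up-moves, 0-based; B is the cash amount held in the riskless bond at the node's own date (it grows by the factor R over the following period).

Risk-neutral probability p* = (R−d)/(u−d) = (1.1−0.79)/(1.17−0.79) = 0.8158.
At maturity the claim pays: V(4,0)=110.1304, V(4,1)=76.2191, V(4,2)=25.9962, V(4,3)=0.0000, V(4,4)=0.0000
  t=3,j=0: stock 89.2401 → up 104.4109 (V=76.2191), down 70.4996 (V=110.1304). Price 74.9690; hedge Δ=-1.0000, bond B=164.2091.
  t=3,j=1: stock 132.1657 → up 154.6338 (V=25.9962), down 104.4109 (V=76.2191). Price 32.0434; hedge Δ=-1.0000, bond B=164.2091.
  t=3,j=2: stock 195.7390 → up 229.0146 (V=0.0000), down 154.6338 (V=25.9962). Price 4.3534; hedge Δ=-0.3495, bond B=72.7644.
  t=3,j=3: stock 289.8920 → up 339.1736 (V=0.0000), down 229.0146 (V=0.0000). Price 0.0000; hedge Δ=0.0000, bond B=0.0000.
  t=2,j=0: stock 112.9621 → up 132.1657 (V=32.0434), down 89.2401 (V=74.9690). Price 36.3189; hedge Δ=-1.0000, bond B=149.2810.
  t=2,j=1: stock 167.2983 → up 195.7390 (V=4.3534), down 132.1657 (V=32.0434). Price 8.5947; hedge Δ=-0.4356, bond B=81.4632.
  t=2,j=2: stock 247.7709 → up 289.8920 (V=0.0000), down 195.7390 (V=4.3534). Price 0.7290; hedge Δ=-0.0462, bond B=12.1854.
  t=1,j=0: stock 142.9900 → up 167.2983 (V=8.5947), down 112.9621 (V=36.3189). Price 12.4562; hedge Δ=-0.5102, bond B=85.4145.
  t=1,j=1: stock 211.7700 → up 247.7709 (V=0.7290), down 167.2983 (V=8.5947). Price 1.9800; hedge Δ=-0.0977, bond B=22.6792.
  t=0,j=0: stock 181.0000 → up 211.7700 (V=1.9800), down 142.9900 (V=12.4562). Price 3.5544; hedge Δ=-0.1523, bond B=31.1234.
Sanity check at the root: Δ(0,0)·S0 + B(0,0) reproduces V0 = 3.5544.

(0,0): Delta=-0.1523 Bond=31.1234
(1,0): Delta=-0.5102 Bond=85.4145
(1,1): Delta=-0.0977 Bond=22.6792
(2,0): Delta=-1.0000 Bond=149.2810
(2,1): Delta=-0.4356 Bond=81.4632
(2,2): Delta=-0.0462 Bond=12.1854
(3,0): Delta=-1.0000 Bond=164.2091
(3,1): Delta=-1.0000 Bond=164.2091
(3,2): Delta=-0.3495 Bond=72.7644
(3,3): Delta=0.0000 Bond=0.0000
V0=3.5544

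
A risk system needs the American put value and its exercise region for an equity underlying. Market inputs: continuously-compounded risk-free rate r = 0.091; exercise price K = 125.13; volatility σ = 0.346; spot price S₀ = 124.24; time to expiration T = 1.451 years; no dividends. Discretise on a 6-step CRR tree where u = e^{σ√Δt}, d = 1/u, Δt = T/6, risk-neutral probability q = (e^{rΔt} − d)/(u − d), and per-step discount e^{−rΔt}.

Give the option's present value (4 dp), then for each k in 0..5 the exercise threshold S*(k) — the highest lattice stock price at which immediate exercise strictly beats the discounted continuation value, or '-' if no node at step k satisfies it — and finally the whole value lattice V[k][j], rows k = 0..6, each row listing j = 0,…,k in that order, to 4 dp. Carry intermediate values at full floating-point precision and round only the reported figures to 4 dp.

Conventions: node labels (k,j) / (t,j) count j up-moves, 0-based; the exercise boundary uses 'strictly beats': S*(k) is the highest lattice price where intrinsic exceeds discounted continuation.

price = 14.6473
boundary = - - 88.4037 74.5718 88.4037 104.8011
tree:
14.6473
23.6400 7.0571
36.7263 12.6937 2.2091
50.5582 22.1123 4.6315 0.0906
62.2259 36.7263 9.7055 0.1941 0.0000
72.0680 50.5582 20.3289 0.4156 0.0000 0.0000
80.3702 62.2259 36.7263 0.8900 0.0000 0.0000 0.0000

params: Δt=0.24183 u=1.18548 d=0.84354 q=0.52264 e^(-rΔt)=0.97823
t_6 payoffs: 80.3702 62.2259 36.7263 0.8900 0.0000 0.0000 0.0000
t_5: node(5,0) S=53.0620 payoff=72.0680 vs cont=69.3444 → 72.0680 [stop]  node(5,1) S=74.5718 payoff=50.5582 vs cont=47.8346 → 50.5582 [stop]  node(5,2) S=104.8011 payoff=20.3289 vs cont=17.6053 → 20.3289 [stop]  node(5,3) S=147.2845 payoff=0.0000 vs cont=0.4156 → 0.4156 [wait]  node(5,4) S=206.9894 payoff=0.0000 vs cont=0.0000 → 0.0000 [wait]  node(5,5) S=290.8971 payoff=0.0000 vs cont=0.0000 → 0.0000 [wait]  ⇒ S*(5)=104.8011
t_4: node(4,0) S=62.9041 payoff=62.2259 vs cont=59.5022 → 62.2259 [stop]  node(4,1) S=88.4037 payoff=36.7263 vs cont=34.0027 → 36.7263 [stop]  node(4,2) S=124.2400 payoff=0.8900 vs cont=9.7055 → 9.7055 [wait]  node(4,3) S=174.6034 payoff=0.0000 vs cont=0.1941 → 0.1941 [wait]  node(4,4) S=245.3826 payoff=0.0000 vs cont=0.0000 → 0.0000 [wait]  ⇒ S*(4)=88.4037
t_3: node(3,0) S=74.5718 payoff=50.5582 vs cont=47.8346 → 50.5582 [stop]  node(3,1) S=104.8011 payoff=20.3289 vs cont=22.1123 → 22.1123 [wait]  node(3,2) S=147.2845 payoff=0.0000 vs cont=4.6315 → 4.6315 [wait]  node(3,3) S=206.9894 payoff=0.0000 vs cont=0.0906 → 0.0906 [wait]  ⇒ S*(3)=74.5718
t_2: node(2,0) S=88.4037 payoff=36.7263 vs cont=34.9145 → 36.7263 [stop]  node(2,1) S=124.2400 payoff=0.8900 vs cont=12.6937 → 12.6937 [wait]  node(2,2) S=174.6034 payoff=0.0000 vs cont=2.2091 → 2.2091 [wait]  ⇒ S*(2)=88.4037
t_1: node(1,0) S=104.8011 payoff=20.3289 vs cont=23.6400 → 23.6400 [wait]  node(1,1) S=147.2845 payoff=0.0000 vs cont=7.0571 → 7.0571 [wait]  ⇒ S*(1)=-
t_0: node(0,0) S=124.2400 payoff=0.8900 vs cont=14.6473 → 14.6473 [wait]  ⇒ S*(0)=-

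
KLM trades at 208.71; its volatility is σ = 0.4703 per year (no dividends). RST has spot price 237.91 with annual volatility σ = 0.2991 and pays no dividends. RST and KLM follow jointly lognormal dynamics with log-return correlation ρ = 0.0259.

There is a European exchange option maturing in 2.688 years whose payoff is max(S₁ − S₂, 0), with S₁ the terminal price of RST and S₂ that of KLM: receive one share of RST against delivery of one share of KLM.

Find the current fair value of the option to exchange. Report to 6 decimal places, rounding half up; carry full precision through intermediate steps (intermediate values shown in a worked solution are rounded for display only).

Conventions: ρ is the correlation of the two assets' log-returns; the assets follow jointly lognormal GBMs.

exchange price = 93.156428

σ_eff = √(σ₁² + σ₂² − 2ρσ₁σ₂) = √(0.2991² + 0.4703² − 2·0.0259·0.2991·0.4703) = 0.550778
d₁ = (ln(S₁/S₂) + (q₂ − q₁ + σ_eff²/2)T) / (σ_eff√T) = (ln(237.91/208.71) + (0.0 − 0.0 + 0.151678)·2.688) / 0.903007 = 0.596515
d₂ = d₁ − σ_eff√T = 0.596515 − 0.903007 = -0.306492
N(d₁) = 0.724585,  N(d₂) = 0.379615
V = S₁·e^{−q₁T}·N(d₁) − S₂·e^{−q₂T}·N(d₂) = 172.385903 − 79.229475 = 93.156428
Key observation: pricing in KLM-units makes this a unit-strike call on the ratio S₁/S₂ — the risk-free rate cancels and cannot affect the value.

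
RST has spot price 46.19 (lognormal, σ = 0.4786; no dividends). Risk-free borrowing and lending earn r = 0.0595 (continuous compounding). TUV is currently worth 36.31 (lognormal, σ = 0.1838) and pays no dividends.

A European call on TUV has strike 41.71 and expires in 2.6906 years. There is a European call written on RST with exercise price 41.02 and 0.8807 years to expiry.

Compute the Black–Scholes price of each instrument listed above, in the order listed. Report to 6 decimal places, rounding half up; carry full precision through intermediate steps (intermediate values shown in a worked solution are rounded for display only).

[TUV call K=41.71]
σ√T = 0.1838·√2.6906 = 0.301488
d₁ = (ln(S/K) + (r+σ²/2)T) / (σ√T) = (ln(36.31/41.71) + (0.0595+0.1838²/2)·2.6906) / 0.301488 = (-0.138648 + 0.205538) / 0.301488 = 0.221868
d₂ = d₁ − σ√T = 0.221868 − 0.301488 = -0.079620
e^{−rT} = 0.852067
N(d₁) = 0.587792,  N(d₂) = 0.468270
price = S·N(d₁) − K·e^{−rT}·N(d₂) = 21.342713 − 16.642160 = 4.700553
[RST call K=41.02]
σ√T = 0.4786·√0.8807 = 0.449145
d₁ = (ln(S/K) + (r+σ²/2)T) / (σ√T) = (ln(46.19/41.02) + (0.0595+0.4786²/2)·0.8807) / 0.449145 = (0.118704 + 0.153267) / 0.449145 = 0.605530
d₂ = d₁ − σ√T = 0.605530 − 0.449145 = 0.156385
e^{−rT} = 0.948948
N(d₁) = 0.727587,  N(d₂) = 0.562135
price = S·N(d₁) − K·e^{−rT}·N(d₂) = 33.607224 − 21.881581 = 11.725643

price(TUV call K=41.71) = 4.700553
price(RST call K=41.02) = 11.725643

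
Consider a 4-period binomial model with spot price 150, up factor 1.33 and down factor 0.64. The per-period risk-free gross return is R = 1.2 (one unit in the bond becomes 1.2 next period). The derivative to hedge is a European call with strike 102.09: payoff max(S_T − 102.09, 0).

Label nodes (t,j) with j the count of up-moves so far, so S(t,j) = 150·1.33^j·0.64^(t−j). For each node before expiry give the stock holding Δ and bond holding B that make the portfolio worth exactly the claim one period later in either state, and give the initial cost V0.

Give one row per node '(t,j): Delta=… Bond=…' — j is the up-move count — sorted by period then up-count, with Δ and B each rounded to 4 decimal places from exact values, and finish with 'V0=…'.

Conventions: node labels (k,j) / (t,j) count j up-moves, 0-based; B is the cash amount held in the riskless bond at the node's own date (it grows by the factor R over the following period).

(0,0): Delta=0.9749 Bond=-44.9037
(1,0): Delta=0.8303 Bond=-39.9970
(1,1): Delta=0.9911 Bond=-57.1083
(2,0): Delta=0.1052 Bond=-3.4457
(2,1): Delta=0.9113 Bond=-58.3385
(2,2): Delta=1.0000 Bond=-70.8958
(3,0): Delta=0.0000 Bond=0.0000
(3,1): Delta=0.1169 Bond=-5.0947
(3,2): Delta=1.0000 Bond=-85.0750
(3,3): Delta=1.0000 Bond=-85.0750
V0=101.3349

No-arbitrage ⇒ martingale measure with p* = (R−d)/(u−d) = 0.8116.
Payoffs at expiry: V(4,0)=0.0000, V(4,1)=0.0000, V(4,2)=6.5912, V(4,3)=123.7632, V(4,4)=367.2611
(3,0): S=39.3216. Δ = (V_up−V_dn)/(S_up−S_dn) = (0.0000−0.0000)/(52.2977−25.1658) = 0.0000. V = [p*·0.0000 + (1−p*)·0.0000]/1.2 = 0.0000. B = V − Δ·S = 0.0000.
(3,1): S=81.7152. Δ = (V_up−V_dn)/(S_up−S_dn) = (6.5912−0.0000)/(108.6812−52.2977) = 0.1169. V = [p*·6.5912 + (1−p*)·0.0000]/1.2 = 4.4578. B = V − Δ·S = -5.0947.
(3,2): S=169.8144. Δ = (V_up−V_dn)/(S_up−S_dn) = (123.7632−6.5912)/(225.8532−108.6812) = 1.0000. V = [p*·123.7632 + (1−p*)·6.5912]/1.2 = 84.7394. B = V − Δ·S = -85.0750.
(3,3): S=352.8956. Δ = (V_up−V_dn)/(S_up−S_dn) = (367.2611−123.7632)/(469.3511−225.8532) = 1.0000. V = [p*·367.2611 + (1−p*)·123.7632]/1.2 = 267.8206. B = V − Δ·S = -85.0750.
(2,0): S=61.4400. Δ = (V_up−V_dn)/(S_up−S_dn) = (4.4578−0.0000)/(81.7152−39.3216) = 0.1052. V = [p*·4.4578 + (1−p*)·0.0000]/1.2 = 3.0150. B = V − Δ·S = -3.4457.
(2,1): S=127.6800. Δ = (V_up−V_dn)/(S_up−S_dn) = (84.7394−4.4578)/(169.8144−81.7152) = 0.9113. V = [p*·84.7394 + (1−p*)·4.4578]/1.2 = 58.0116. B = V − Δ·S = -58.3385.
(2,2): S=265.3350. Δ = (V_up−V_dn)/(S_up−S_dn) = (267.8206−84.7394)/(352.8956−169.8144) = 1.0000. V = [p*·267.8206 + (1−p*)·84.7394]/1.2 = 194.4392. B = V − Δ·S = -70.8958.
(1,0): S=96.0000. Δ = (V_up−V_dn)/(S_up−S_dn) = (58.0116−3.0150)/(127.6800−61.4400) = 0.8303. V = [p*·58.0116 + (1−p*)·3.0150]/1.2 = 39.7082. B = V − Δ·S = -39.9970.
(1,1): S=199.5000. Δ = (V_up−V_dn)/(S_up−S_dn) = (194.4392−58.0116)/(265.3350−127.6800) = 0.9911. V = [p*·194.4392 + (1−p*)·58.0116]/1.2 = 140.6128. B = V − Δ·S = -57.1083.
(0,0): S=150.0000. Δ = (V_up−V_dn)/(S_up−S_dn) = (140.6128−39.7082)/(199.5000−96.0000) = 0.9749. V = [p*·140.6128 + (1−p*)·39.7082]/1.2 = 101.3349. B = V − Δ·S = -44.9037.
Verification: the root portfolio costs Δ(0,0)·S0 + B(0,0) = 101.3349, matching V0.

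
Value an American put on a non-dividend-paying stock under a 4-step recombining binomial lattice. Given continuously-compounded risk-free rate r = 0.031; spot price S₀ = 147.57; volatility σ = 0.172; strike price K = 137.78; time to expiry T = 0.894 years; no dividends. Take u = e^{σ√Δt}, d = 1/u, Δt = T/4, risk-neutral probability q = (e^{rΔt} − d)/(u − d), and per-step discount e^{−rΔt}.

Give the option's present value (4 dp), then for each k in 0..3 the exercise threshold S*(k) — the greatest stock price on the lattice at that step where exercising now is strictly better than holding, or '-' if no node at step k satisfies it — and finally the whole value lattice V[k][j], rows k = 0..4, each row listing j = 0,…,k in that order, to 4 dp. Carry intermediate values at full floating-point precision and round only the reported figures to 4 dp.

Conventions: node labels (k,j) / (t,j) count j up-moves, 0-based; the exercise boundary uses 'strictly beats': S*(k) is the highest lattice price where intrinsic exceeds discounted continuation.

params: Δt=0.22350 u=1.08471 d=0.92190 q=0.52239 e^(-rΔt)=0.99310
t_4 payoffs: 31.1841 12.3593 0.0000 0.0000 0.0000
t_3: node(3,0) S=115.6259 payoff=22.1541 vs cont=21.2028 → 22.1541 [stop]  node(3,1) S=136.0454 payoff=1.7346 vs cont=5.8622 → 5.8622 [wait]  node(3,2) S=160.0709 payoff=0.0000 vs cont=0.0000 → 0.0000 [wait]  node(3,3) S=188.3394 payoff=0.0000 vs cont=0.0000 → 0.0000 [wait]  ⇒ S*(3)=115.6259
t_2: node(2,0) S=125.4207 payoff=12.3593 vs cont=13.5492 → 13.5492 [wait]  node(2,1) S=147.5700 payoff=0.0000 vs cont=2.7805 → 2.7805 [wait]  node(2,2) S=173.6308 payoff=0.0000 vs cont=0.0000 → 0.0000 [wait]  ⇒ S*(2)=-
t_1: node(1,0) S=136.0454 payoff=1.7346 vs cont=7.8691 → 7.8691 [wait]  node(1,1) S=160.0709 payoff=0.0000 vs cont=1.3188 → 1.3188 [wait]  ⇒ S*(1)=-
t_0: node(0,0) S=147.5700 payoff=0.0000 vs cont=4.4166 → 4.4166 [wait]  ⇒ S*(0)=-

price = 4.4166
boundary = - - - 115.6259
tree:
4.4166
7.8691 1.3188
13.5492 2.7805 0.0000
22.1541 5.8622 0.0000 0.0000
31.1841 12.3593 0.0000 0.0000 0.0000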